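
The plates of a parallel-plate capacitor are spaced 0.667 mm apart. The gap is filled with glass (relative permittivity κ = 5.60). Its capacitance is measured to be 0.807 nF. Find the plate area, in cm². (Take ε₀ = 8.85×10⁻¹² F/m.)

109 cm²

A = Cd/(κε₀) = 8.07×10⁻¹⁰ × 6.67×10⁻⁴ / (5.60 × 8.85×10⁻¹²) = 1.09×10⁻² m².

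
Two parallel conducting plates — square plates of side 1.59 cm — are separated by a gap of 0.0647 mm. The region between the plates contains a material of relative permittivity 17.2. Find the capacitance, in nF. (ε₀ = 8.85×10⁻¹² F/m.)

0.595 nF

A = (1.59 cm)² = 2.53×10⁻⁴ m².
C = κε₀A/d = 17.2 × 8.85×10⁻¹² × 2.53×10⁻⁴ / 6.47×10⁻⁵ = 5.95×10⁻¹⁰ F.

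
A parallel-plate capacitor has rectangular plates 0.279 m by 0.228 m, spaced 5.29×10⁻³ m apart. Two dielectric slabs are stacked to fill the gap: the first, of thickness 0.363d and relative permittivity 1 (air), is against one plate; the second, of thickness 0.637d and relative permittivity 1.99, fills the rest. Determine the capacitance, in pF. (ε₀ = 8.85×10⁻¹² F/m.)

A = 0.279 × 0.228 m² = 6.36×10⁻² m².
Stacked slabs ⇒ two capacitors in series, each with the full plate area.
C₁ = κ₁ε₀A/d₁ = 1.00 × 8.85×10⁻¹² × 6.36×10⁻² / 1.92×10⁻³ = 2.93×10⁻¹⁰ F.
C₂ = κ₂ε₀A/d₂ = 1.99 × 8.85×10⁻¹² × 6.36×10⁻² / 3.37×10⁻³ = 3.32×10⁻¹⁰ F.
C = (1/C₁ + 1/C₂)⁻¹ = 1.56×10⁻¹⁰ F.

C ≈ 156 pF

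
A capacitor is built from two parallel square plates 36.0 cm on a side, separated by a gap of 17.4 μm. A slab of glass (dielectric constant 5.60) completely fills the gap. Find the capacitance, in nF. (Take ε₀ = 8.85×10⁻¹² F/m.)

C ≈ 369 nF

A = (36.0 cm)² = 0.130 m².
C = κε₀A/d = 5.60 × 8.85×10⁻¹² × 0.130 / 1.74×10⁻⁵ = 3.69×10⁻⁷ F.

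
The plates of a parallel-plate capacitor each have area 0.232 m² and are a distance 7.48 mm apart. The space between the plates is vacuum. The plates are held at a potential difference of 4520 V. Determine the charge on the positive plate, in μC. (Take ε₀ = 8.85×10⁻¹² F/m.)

C = ε₀A/d = 8.85×10⁻¹² × 0.232 / 7.48×10⁻³ = 2.74×10⁻¹⁰ F.
Q = CV = 2.74×10⁻¹⁰ × 4520 = 1.24×10⁻⁶ C.

1.24 μC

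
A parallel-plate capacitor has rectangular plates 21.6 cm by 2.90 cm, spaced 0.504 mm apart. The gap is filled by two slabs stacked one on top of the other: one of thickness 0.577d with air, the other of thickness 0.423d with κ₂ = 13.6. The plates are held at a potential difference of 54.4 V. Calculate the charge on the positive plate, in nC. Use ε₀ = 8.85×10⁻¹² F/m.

A = 21.6 × 2.90 cm² = 6.26×10⁻³ m².
Stacked slabs ⇒ two capacitors in series, each with the full plate area.
C₁ = κ₁ε₀A/d₁ = 1.00 × 8.85×10⁻¹² × 6.26×10⁻³ / 2.91×10⁻⁴ = 1.91×10⁻¹⁰ F.
C₂ = κ₂ε₀A/d₂ = 13.6 × 8.85×10⁻¹² × 6.26×10⁻³ / 2.13×10⁻⁴ = 3.54×10⁻⁹ F.
C = (1/C₁ + 1/C₂)⁻¹ = 1.81×10⁻¹⁰ F.
Q = CV = 1.81×10⁻¹⁰ × 54.4 = 9.84×10⁻⁹ C.

Q ≈ 9.84 nC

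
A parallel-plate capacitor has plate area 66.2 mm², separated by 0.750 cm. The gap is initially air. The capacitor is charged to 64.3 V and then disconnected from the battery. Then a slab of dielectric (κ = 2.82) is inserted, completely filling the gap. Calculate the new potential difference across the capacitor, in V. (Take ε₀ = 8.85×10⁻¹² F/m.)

A = 66.2 mm² = 6.62×10⁻⁵ m².
Initially C₁ = ε₀A/d = 8.85×10⁻¹² × 6.62×10⁻⁵ / 7.50×10⁻³ = 7.81×10⁻¹⁴ F.
V₁ = 64.3 V.
Isolated ⇒ Q is held fixed. C₂ = 2.82 C₁ and V = Q/C, so V₂/V₁ = C₁/C₂ = 0.355.
V₂ = 0.355 × 64.3 = 22.8 V.

22.8 V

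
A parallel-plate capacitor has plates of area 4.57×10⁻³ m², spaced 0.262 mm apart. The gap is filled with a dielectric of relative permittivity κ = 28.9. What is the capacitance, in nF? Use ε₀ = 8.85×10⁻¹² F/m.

C = κε₀A/d = 28.9 × 8.85×10⁻¹² × 4.57×10⁻³ / 2.62×10⁻⁴ = 4.46×10⁻⁹ F.

C ≈ 4.46 nF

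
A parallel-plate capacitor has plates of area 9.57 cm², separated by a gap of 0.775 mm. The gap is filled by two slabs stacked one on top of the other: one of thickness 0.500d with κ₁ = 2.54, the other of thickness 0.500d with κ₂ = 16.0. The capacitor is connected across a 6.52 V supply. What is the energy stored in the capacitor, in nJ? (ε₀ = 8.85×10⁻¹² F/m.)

U ≈ 1.02 nJ

A = 9.57 cm² = 9.57×10⁻⁴ m².
Stacked slabs ⇒ two capacitors in series, each with the full plate area.
C₁ = κ₁ε₀A/d₁ = 2.54 × 8.85×10⁻¹² × 9.57×10⁻⁴ / 3.88×10⁻⁴ = 5.55×10⁻¹¹ F.
C₂ = κ₂ε₀A/d₂ = 16.0 × 8.85×10⁻¹² × 9.57×10⁻⁴ / 3.88×10⁻⁴ = 3.50×10⁻¹⁰ F.
C = (1/C₁ + 1/C₂)⁻¹ = 4.79×10⁻¹¹ F.
U = ½CV² = ½ × 4.79×10⁻¹¹ × (6.52)² = 1.02×10⁻⁹ J.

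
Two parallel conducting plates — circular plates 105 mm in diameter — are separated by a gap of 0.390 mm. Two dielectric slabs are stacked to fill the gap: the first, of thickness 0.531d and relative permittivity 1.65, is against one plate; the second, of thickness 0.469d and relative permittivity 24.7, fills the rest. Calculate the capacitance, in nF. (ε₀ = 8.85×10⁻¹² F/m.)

0.577 nF

A = π(105/2 mm)² = 8.66×10⁻³ m².
Stacked slabs ⇒ two capacitors in series, each with the full plate area.
C₁ = κ₁ε₀A/d₁ = 1.65 × 8.85×10⁻¹² × 8.66×10⁻³ / 2.07×10⁻⁴ = 6.11×10⁻¹⁰ F.
C₂ = κ₂ε₀A/d₂ = 24.7 × 8.85×10⁻¹² × 8.66×10⁻³ / 1.83×10⁻⁴ = 1.03×10⁻⁸ F.
C = (1/C₁ + 1/C₂)⁻¹ = 5.77×10⁻¹⁰ F.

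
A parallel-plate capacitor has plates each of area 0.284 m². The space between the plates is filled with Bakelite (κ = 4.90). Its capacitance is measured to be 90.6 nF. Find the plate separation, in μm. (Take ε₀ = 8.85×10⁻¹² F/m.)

d = κε₀A/C = 4.90 × 8.85×10⁻¹² × 0.284 / 9.06×10⁻⁸ = 1.36×10⁻⁴ m.

d ≈ 136 μm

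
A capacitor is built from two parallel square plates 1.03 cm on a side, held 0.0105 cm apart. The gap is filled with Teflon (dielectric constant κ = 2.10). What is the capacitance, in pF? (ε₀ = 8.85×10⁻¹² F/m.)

18.8 pF

A = (1.03 cm)² = 1.06×10⁻⁴ m².
C = κε₀A/d = 2.10 × 8.85×10⁻¹² × 1.06×10⁻⁴ / 1.05×10⁻⁴ = 1.88×10⁻¹¹ F.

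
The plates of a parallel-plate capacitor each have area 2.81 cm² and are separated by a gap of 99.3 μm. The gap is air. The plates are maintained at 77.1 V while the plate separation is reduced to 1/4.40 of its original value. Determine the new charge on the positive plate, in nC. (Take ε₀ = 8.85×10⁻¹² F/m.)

A = 2.81 cm² = 2.81×10⁻⁴ m².
Initially C₁ = ε₀A/d = 8.85×10⁻¹² × 2.81×10⁻⁴ / 9.93×10⁻⁵ = 2.50×10⁻¹¹ F.
Q₁ = 1.93×10⁻⁹ C.
Battery connected ⇒ V is held fixed. C₂ = 4.40 C₁ and Q = CV, so Q₂/Q₁ = C₂/C₁ = 4.40.
Q₂ = 4.40 × 1.93×10⁻⁹ = 8.50×10⁻⁹ C.

8.50 nC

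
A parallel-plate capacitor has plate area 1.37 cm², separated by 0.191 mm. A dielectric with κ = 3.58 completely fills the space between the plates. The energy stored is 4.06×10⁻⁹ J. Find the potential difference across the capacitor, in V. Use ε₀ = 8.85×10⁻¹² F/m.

A = 1.37 cm² = 1.37×10⁻⁴ m².
C = κε₀A/d = 3.58 × 8.85×10⁻¹² × 1.37×10⁻⁴ / 1.91×10⁻⁴ = 2.27×10⁻¹¹ F.
V = √(2U/C) = √(2 × 4.06×10⁻⁹ / 2.27×10⁻¹¹) = 18.9 V.

18.9 V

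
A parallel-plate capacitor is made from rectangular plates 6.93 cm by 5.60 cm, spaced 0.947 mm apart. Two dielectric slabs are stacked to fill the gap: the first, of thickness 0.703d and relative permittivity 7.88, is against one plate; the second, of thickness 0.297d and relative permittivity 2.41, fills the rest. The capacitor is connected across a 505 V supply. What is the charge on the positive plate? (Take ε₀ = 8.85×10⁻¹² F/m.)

A = 6.93 × 5.60 cm² = 3.88×10⁻³ m².
Stacked slabs ⇒ two capacitors in series, each with the full plate area.
C₁ = κ₁ε₀A/d₁ = 7.88 × 8.85×10⁻¹² × 3.88×10⁻³ / 6.66×10⁻⁴ = 4.07×10⁻¹⁰ F.
C₂ = κ₂ε₀A/d₂ = 2.41 × 8.85×10⁻¹² × 3.88×10⁻³ / 2.81×10⁻⁴ = 2.94×10⁻¹⁰ F.
C = (1/C₁ + 1/C₂)⁻¹ = 1.71×10⁻¹⁰ F.
Q = CV = 1.71×10⁻¹⁰ × 505 = 8.62×10⁻⁸ C.

Q ≈ 86.2 nC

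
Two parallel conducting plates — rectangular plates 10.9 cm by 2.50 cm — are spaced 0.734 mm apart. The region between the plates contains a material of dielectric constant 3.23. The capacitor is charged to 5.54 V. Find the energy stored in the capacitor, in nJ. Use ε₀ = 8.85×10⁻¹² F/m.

A = 10.9 × 2.50 cm² = 2.73×10⁻³ m².
C = κε₀A/d = 3.23 × 8.85×10⁻¹² × 2.73×10⁻³ / 7.34×10⁻⁴ = 1.06×10⁻¹⁰ F.
U = ½CV² = ½ × 1.06×10⁻¹⁰ × (5.54)² = 1.63×10⁻⁹ J.

1.63 nJ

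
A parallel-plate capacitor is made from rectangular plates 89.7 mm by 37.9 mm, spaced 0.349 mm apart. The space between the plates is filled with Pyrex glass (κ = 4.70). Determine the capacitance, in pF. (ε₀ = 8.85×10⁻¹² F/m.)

C ≈ 405 pF

A = 89.7 × 37.9 mm² = 3.40×10⁻³ m².
C = κε₀A/d = 4.70 × 8.85×10⁻¹² × 3.40×10⁻³ / 3.49×10⁻⁴ = 4.05×10⁻¹⁰ F.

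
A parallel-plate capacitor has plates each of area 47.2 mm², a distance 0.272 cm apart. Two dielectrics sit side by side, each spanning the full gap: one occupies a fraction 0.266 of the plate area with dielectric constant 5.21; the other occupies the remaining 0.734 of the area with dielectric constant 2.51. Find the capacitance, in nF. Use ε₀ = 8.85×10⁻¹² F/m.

C ≈ 4.96×10⁻⁴ nF

A = 47.2 mm² = 4.72×10⁻⁵ m².
Side-by-side slabs ⇒ two capacitors in parallel, each spanning the full gap.
C₁ = κ₁ε₀A₁/d = 5.21 × 8.85×10⁻¹² × 1.26×10⁻⁵ / 2.72×10⁻³ = 2.13×10⁻¹³ F.
C₂ = κ₂ε₀A₂/d = 2.51 × 8.85×10⁻¹² × 3.46×10⁻⁵ / 2.72×10⁻³ = 2.83×10⁻¹³ F.
C = C₁ + C₂ = 4.96×10⁻¹³ F.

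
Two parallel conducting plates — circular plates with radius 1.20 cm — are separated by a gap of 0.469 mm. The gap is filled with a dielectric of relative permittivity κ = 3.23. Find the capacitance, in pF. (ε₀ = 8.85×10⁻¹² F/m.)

A = π(1.20 cm)² = 4.52×10⁻⁴ m².
C = κε₀A/d = 3.23 × 8.85×10⁻¹² × 4.52×10⁻⁴ / 4.69×10⁻⁴ = 2.76×10⁻¹¹ F.

27.6 pF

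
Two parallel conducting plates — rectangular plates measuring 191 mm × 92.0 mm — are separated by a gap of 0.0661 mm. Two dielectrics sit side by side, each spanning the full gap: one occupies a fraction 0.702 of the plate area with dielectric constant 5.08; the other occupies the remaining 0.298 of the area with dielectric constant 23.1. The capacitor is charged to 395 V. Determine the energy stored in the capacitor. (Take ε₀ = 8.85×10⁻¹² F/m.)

A = 191 × 92.0 mm² = 1.76×10⁻² m².
Side-by-side slabs ⇒ two capacitors in parallel, each spanning the full gap.
C₁ = κ₁ε₀A₁/d = 5.08 × 8.85×10⁻¹² × 1.23×10⁻² / 6.61×10⁻⁵ = 8.39×10⁻⁹ F.
C₂ = κ₂ε₀A₂/d = 23.1 × 8.85×10⁻¹² × 5.24×10⁻³ / 6.61×10⁻⁵ = 1.62×10⁻⁸ F.
C = C₁ + C₂ = 2.46×10⁻⁸ F.
U = ½CV² = ½ × 2.46×10⁻⁸ × (395)² = 1.92×10⁻³ J.

1.92 mJ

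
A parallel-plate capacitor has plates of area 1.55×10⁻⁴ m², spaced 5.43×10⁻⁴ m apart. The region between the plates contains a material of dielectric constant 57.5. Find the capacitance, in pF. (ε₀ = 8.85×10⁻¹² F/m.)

C = κε₀A/d = 57.5 × 8.85×10⁻¹² × 1.55×10⁻⁴ / 5.43×10⁻⁴ = 1.45×10⁻¹⁰ F.

C ≈ 145 pF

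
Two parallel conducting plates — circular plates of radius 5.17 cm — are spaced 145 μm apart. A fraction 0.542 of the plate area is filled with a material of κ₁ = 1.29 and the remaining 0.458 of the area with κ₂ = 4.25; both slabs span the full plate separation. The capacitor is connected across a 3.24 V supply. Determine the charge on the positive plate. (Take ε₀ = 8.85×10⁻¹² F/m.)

A = π(5.17 cm)² = 8.40×10⁻³ m².
Side-by-side slabs ⇒ two capacitors in parallel, each spanning the full gap.
C₁ = κ₁ε₀A₁/d = 1.29 × 8.85×10⁻¹² × 4.55×10⁻³ / 1.45×10⁻⁴ = 3.58×10⁻¹⁰ F.
C₂ = κ₂ε₀A₂/d = 4.25 × 8.85×10⁻¹² × 3.85×10⁻³ / 1.45×10⁻⁴ = 9.98×10⁻¹⁰ F.
C = C₁ + C₂ = 1.36×10⁻⁹ F.
Q = CV = 1.36×10⁻⁹ × 3.24 = 4.39×10⁻⁹ C.

4.39 nC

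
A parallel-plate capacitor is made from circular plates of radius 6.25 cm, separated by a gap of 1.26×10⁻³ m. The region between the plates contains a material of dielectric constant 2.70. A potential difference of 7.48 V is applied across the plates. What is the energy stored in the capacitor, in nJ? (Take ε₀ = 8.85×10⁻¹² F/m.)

6.51 nJ

A = π(6.25 cm)² = 1.23×10⁻² m².
C = κε₀A/d = 2.70 × 8.85×10⁻¹² × 1.23×10⁻² / 1.26×10⁻³ = 2.33×10⁻¹⁰ F.
U = ½CV² = ½ × 2.33×10⁻¹⁰ × (7.48)² = 6.51×10⁻⁹ J.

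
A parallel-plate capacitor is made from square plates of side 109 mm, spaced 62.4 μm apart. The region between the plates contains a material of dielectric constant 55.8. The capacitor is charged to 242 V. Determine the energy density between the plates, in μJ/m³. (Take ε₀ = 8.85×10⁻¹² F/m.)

u ≈ 3.71×10⁹ μJ/m³

E = V/d = 242 / 6.24×10⁻⁵ = 3.88×10⁶ V/m.
u = ½κε₀E² = ½ × 55.8 × 8.85×10⁻¹² × (3.88×10⁶)² = 3.71×10³ J/m³.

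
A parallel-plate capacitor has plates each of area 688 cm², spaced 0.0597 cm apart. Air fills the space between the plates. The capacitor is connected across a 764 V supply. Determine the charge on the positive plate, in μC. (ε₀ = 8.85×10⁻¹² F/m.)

0.779 μC

A = 688 cm² = 6.88×10⁻² m².
C = ε₀A/d = 8.85×10⁻¹² × 6.88×10⁻² / 5.97×10⁻⁴ = 1.02×10⁻⁹ F.
Q = CV = 1.02×10⁻⁹ × 764 = 7.79×10⁻⁷ C.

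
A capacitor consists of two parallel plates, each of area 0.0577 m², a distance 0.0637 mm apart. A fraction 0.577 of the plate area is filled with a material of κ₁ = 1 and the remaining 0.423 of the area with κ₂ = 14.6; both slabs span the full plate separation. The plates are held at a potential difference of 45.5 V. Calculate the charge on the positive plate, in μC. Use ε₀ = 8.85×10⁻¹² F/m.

Q ≈ 2.46 μC

Side-by-side slabs ⇒ two capacitors in parallel, each spanning the full gap.
C₁ = κ₁ε₀A₁/d = 1.00 × 8.85×10⁻¹² × 3.33×10⁻² / 6.37×10⁻⁵ = 4.63×10⁻⁹ F.
C₂ = κ₂ε₀A₂/d = 14.6 × 8.85×10⁻¹² × 2.44×10⁻² / 6.37×10⁻⁵ = 4.95×10⁻⁸ F.
C = C₁ + C₂ = 5.41×10⁻⁸ F.
Q = CV = 5.41×10⁻⁸ × 45.5 = 2.46×10⁻⁶ C.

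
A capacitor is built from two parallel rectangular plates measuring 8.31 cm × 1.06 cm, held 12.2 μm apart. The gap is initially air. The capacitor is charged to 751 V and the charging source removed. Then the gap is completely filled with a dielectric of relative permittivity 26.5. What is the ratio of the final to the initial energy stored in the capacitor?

0.0377

Isolated ⇒ Q is held fixed.
C₂ = 26.5 C₁ and U = Q²/(2C), so U₂/U₁ = C₁/C₂ = 0.0377.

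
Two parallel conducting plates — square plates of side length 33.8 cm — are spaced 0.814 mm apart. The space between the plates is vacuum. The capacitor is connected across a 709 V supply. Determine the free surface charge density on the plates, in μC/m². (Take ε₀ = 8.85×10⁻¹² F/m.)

7.71 μC/m²

A = (33.8 cm)² = 0.114 m².
C = ε₀A/d = 8.85×10⁻¹² × 0.114 / 8.14×10⁻⁴ = 1.24×10⁻⁹ F.
σ = Q/A = CV/A = 1.24×10⁻⁹ × 709 / 0.114 = 7.71×10⁻⁶ C/m².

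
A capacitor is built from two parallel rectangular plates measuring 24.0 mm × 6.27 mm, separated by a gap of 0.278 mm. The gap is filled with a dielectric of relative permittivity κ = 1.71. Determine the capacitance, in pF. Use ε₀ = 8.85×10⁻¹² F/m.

A = 24.0 × 6.27 mm² = 1.50×10⁻⁴ m².
C = κε₀A/d = 1.71 × 8.85×10⁻¹² × 1.50×10⁻⁴ / 2.78×10⁻⁴ = 8.19×10⁻¹² F.

C ≈ 8.19 pF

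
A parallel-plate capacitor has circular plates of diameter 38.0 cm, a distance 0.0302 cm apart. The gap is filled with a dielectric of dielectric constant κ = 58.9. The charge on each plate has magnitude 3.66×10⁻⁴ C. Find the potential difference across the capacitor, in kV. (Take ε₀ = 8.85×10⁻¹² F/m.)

A = π(38.0/2 cm)² = 0.113 m².
C = κε₀A/d = 58.9 × 8.85×10⁻¹² × 0.113 / 3.02×10⁻⁴ = 1.96×10⁻⁷ F.
V = Q/C = 3.66×10⁻⁴ / 1.96×10⁻⁷ = 1.87×10³ V.

V ≈ 1.87 kV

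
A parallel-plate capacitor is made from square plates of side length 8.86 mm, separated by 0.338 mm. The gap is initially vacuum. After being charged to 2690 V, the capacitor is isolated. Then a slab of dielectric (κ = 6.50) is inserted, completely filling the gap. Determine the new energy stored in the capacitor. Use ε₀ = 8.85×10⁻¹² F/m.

U ≈ 1.14 μJ

A = (8.86 mm)² = 7.85×10⁻⁵ m².
Initially C₁ = ε₀A/d = 8.85×10⁻¹² × 7.85×10⁻⁵ / 3.38×10⁻⁴ = 2.06×10⁻¹² F.
U₁ = 7.44×10⁻⁶ J.
Isolated ⇒ Q is held fixed. C₂ = 6.50 C₁ and U = Q²/(2C), so U₂/U₁ = C₁/C₂ = 0.154.
U₂ = 0.154 × 7.44×10⁻⁶ = 1.14×10⁻⁶ J.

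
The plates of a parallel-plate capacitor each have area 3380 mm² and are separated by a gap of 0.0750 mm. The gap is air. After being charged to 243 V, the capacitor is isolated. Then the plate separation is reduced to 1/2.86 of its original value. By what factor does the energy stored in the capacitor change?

U₂/U₁ ≈ 0.350

Isolated ⇒ Q is held fixed.
C₂ = 2.86 C₁ and U = Q²/(2C), so U₂/U₁ = C₁/C₂ = 0.350.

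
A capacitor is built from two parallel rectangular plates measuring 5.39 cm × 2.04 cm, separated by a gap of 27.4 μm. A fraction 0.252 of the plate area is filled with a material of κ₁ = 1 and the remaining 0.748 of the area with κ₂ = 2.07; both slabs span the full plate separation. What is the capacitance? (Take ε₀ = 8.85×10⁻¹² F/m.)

C ≈ 0.639 nF

A = 5.39 × 2.04 cm² = 1.10×10⁻³ m².
Side-by-side slabs ⇒ two capacitors in parallel, each spanning the full gap.
C₁ = κ₁ε₀A₁/d = 1.00 × 8.85×10⁻¹² × 2.77×10⁻⁴ / 2.74×10⁻⁵ = 8.95×10⁻¹¹ F.
C₂ = κ₂ε₀A₂/d = 2.07 × 8.85×10⁻¹² × 8.22×10⁻⁴ / 2.74×10⁻⁵ = 5.50×10⁻¹⁰ F.
C = C₁ + C₂ = 6.39×10⁻¹⁰ F.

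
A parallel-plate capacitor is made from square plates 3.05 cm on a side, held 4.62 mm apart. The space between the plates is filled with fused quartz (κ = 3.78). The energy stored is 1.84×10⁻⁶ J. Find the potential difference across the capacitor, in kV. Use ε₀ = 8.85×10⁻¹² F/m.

A = (3.05 cm)² = 9.30×10⁻⁴ m².
C = κε₀A/d = 3.78 × 8.85×10⁻¹² × 9.30×10⁻⁴ / 4.62×10⁻³ = 6.74×10⁻¹² F.
V = √(2U/C) = √(2 × 1.84×10⁻⁶ / 6.74×10⁻¹²) = 7.39×10² V.

V ≈ 0.739 kV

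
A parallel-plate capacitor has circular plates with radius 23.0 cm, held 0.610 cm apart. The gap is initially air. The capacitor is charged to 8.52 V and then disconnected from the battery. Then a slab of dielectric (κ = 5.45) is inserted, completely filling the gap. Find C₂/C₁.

C₂/C₁ ≈ 5.45

C = κε₀A/d scales with κ, so C₂/C₁ = κ = 5.45.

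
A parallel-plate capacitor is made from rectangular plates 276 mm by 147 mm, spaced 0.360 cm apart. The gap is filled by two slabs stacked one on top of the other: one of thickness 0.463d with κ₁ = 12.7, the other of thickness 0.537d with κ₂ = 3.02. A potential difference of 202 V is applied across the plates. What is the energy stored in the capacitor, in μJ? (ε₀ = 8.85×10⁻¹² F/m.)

U ≈ 9.50 μJ

A = 276 × 147 mm² = 4.06×10⁻² m².
Stacked slabs ⇒ two capacitors in series, each with the full plate area.
C₁ = κ₁ε₀A/d₁ = 12.7 × 8.85×10⁻¹² × 4.06×10⁻² / 1.67×10⁻³ = 2.74×10⁻⁹ F.
C₂ = κ₂ε₀A/d₂ = 3.02 × 8.85×10⁻¹² × 4.06×10⁻² / 1.93×10⁻³ = 5.61×10⁻¹⁰ F.
C = (1/C₁ + 1/C₂)⁻¹ = 4.65×10⁻¹⁰ F.
U = ½CV² = ½ × 4.65×10⁻¹⁰ × (202)² = 9.50×10⁻⁶ J.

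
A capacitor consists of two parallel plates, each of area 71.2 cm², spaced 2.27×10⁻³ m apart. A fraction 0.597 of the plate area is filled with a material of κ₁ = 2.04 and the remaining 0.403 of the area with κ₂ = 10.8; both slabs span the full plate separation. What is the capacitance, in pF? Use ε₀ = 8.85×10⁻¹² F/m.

A = 71.2 cm² = 7.12×10⁻³ m².
Side-by-side slabs ⇒ two capacitors in parallel, each spanning the full gap.
C₁ = κ₁ε₀A₁/d = 2.04 × 8.85×10⁻¹² × 4.25×10⁻³ / 2.27×10⁻³ = 3.38×10⁻¹¹ F.
C₂ = κ₂ε₀A₂/d = 10.8 × 8.85×10⁻¹² × 2.87×10⁻³ / 2.27×10⁻³ = 1.21×10⁻¹⁰ F.
C = C₁ + C₂ = 1.55×10⁻¹⁰ F.

C ≈ 155 pF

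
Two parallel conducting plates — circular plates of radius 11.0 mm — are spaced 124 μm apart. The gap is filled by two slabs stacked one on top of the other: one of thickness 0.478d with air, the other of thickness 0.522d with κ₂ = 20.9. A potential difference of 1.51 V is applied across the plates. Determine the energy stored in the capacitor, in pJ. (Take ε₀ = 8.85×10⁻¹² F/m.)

A = π(11.0 mm)² = 3.80×10⁻⁴ m².
Stacked slabs ⇒ two capacitors in series, each with the full plate area.
C₁ = κ₁ε₀A/d₁ = 1.00 × 8.85×10⁻¹² × 3.80×10⁻⁴ / 5.93×10⁻⁵ = 5.68×10⁻¹¹ F.
C₂ = κ₂ε₀A/d₂ = 20.9 × 8.85×10⁻¹² × 3.80×10⁻⁴ / 6.47×10⁻⁵ = 1.09×10⁻⁹ F.
C = (1/C₁ + 1/C₂)⁻¹ = 5.39×10⁻¹¹ F.
U = ½CV² = ½ × 5.39×10⁻¹¹ × (1.51)² = 6.15×10⁻¹¹ J.

U ≈ 61.5 pJ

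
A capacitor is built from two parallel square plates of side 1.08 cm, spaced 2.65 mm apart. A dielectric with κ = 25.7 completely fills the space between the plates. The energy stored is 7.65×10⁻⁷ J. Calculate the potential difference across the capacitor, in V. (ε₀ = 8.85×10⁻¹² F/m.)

A = (1.08 cm)² = 1.17×10⁻⁴ m².
C = κε₀A/d = 25.7 × 8.85×10⁻¹² × 1.17×10⁻⁴ / 2.65×10⁻³ = 1.00×10⁻¹¹ F.
V = √(2U/C) = √(2 × 7.65×10⁻⁷ / 1.00×10⁻¹¹) = 3.91×10² V.

391 V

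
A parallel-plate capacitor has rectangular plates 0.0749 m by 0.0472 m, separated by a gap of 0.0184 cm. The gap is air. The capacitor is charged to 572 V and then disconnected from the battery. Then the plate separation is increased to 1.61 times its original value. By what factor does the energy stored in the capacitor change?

Isolated ⇒ Q is held fixed.
C₂ = 0.621 C₁ and U = Q²/(2C), so U₂/U₁ = C₁/C₂ = 1.61.

1.61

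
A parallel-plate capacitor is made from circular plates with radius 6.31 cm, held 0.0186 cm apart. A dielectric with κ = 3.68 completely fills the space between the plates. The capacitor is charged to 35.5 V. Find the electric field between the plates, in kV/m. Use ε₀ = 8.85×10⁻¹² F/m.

E = V/d = 35.5 / 1.86×10⁻⁴ = 1.91×10⁵ V/m.

E ≈ 191 kV/m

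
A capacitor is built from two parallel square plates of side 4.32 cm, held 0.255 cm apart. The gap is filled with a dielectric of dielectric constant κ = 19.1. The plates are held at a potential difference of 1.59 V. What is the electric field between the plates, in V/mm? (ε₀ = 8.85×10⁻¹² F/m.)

E = V/d = 1.59 / 2.55×10⁻³ = 6.24×10² V/m.

E ≈ 0.624 V/mm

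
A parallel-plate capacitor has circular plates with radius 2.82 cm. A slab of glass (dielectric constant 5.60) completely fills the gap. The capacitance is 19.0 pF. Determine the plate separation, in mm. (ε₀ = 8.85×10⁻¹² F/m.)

A = π(2.82 cm)² = 2.50×10⁻³ m².
d = κε₀A/C = 5.60 × 8.85×10⁻¹² × 2.50×10⁻³ / 1.90×10⁻¹¹ = 6.52×10⁻³ m.

d ≈ 6.52 mm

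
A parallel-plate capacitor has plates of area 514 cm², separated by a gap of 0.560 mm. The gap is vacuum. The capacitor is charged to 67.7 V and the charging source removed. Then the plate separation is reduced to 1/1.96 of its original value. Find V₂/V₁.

0.510

Isolated ⇒ Q is held fixed.
C₂ = 1.96 C₁ and V = Q/C, so V₂/V₁ = C₁/C₂ = 0.510.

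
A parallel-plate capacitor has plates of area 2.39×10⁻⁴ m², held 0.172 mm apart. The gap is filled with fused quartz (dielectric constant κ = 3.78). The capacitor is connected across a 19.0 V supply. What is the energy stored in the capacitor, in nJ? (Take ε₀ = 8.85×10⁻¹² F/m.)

C = κε₀A/d = 3.78 × 8.85×10⁻¹² × 2.39×10⁻⁴ / 1.72×10⁻⁴ = 4.65×10⁻¹¹ F.
U = ½CV² = ½ × 4.65×10⁻¹¹ × (19.0)² = 8.39×10⁻⁹ J.

8.39 nJ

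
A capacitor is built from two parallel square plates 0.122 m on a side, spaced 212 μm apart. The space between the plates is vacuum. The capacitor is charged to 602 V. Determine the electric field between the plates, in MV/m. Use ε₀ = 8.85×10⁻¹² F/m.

E = V/d = 602 / 2.12×10⁻⁴ = 2.84×10⁶ V/m.

2.84 MV/m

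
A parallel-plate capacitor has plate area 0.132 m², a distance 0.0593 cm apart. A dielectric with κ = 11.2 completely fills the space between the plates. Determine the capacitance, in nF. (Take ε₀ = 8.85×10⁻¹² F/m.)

C = κε₀A/d = 11.2 × 8.85×10⁻¹² × 0.132 / 5.93×10⁻⁴ = 2.21×10⁻⁸ F.

C ≈ 22.1 nF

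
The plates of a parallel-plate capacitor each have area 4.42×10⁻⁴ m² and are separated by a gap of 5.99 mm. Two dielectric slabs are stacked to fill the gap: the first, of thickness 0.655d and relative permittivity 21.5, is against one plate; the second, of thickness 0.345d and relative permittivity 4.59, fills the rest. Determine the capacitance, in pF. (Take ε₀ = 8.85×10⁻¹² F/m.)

6.18 pF

Stacked slabs ⇒ two capacitors in series, each with the full plate area.
C₁ = κ₁ε₀A/d₁ = 21.5 × 8.85×10⁻¹² × 4.42×10⁻⁴ / 3.92×10⁻³ = 2.14×10⁻¹¹ F.
C₂ = κ₂ε₀A/d₂ = 4.59 × 8.85×10⁻¹² × 4.42×10⁻⁴ / 2.07×10⁻³ = 8.69×10⁻¹² F.
C = (1/C₁ + 1/C₂)⁻¹ = 6.18×10⁻¹² F.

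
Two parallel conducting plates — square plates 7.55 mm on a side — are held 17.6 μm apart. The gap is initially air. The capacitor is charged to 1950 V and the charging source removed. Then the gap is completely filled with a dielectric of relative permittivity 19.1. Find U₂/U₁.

U₂/U₁ ≈ 0.0524

Isolated ⇒ Q is held fixed.
C₂ = 19.1 C₁ and U = Q²/(2C), so U₂/U₁ = C₁/C₂ = 0.0524.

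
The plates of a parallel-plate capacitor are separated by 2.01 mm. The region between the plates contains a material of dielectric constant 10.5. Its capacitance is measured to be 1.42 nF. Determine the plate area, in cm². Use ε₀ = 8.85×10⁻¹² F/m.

A ≈ 307 cm²

A = Cd/(κε₀) = 1.42×10⁻⁹ × 2.01×10⁻³ / (10.5 × 8.85×10⁻¹²) = 3.07×10⁻² m².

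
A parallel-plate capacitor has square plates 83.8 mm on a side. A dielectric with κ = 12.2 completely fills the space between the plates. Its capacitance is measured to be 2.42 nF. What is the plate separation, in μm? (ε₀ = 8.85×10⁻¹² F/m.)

313 μm

A = (83.8 mm)² = 7.02×10⁻³ m².
d = κε₀A/C = 12.2 × 8.85×10⁻¹² × 7.02×10⁻³ / 2.42×10⁻⁹ = 3.13×10⁻⁴ m.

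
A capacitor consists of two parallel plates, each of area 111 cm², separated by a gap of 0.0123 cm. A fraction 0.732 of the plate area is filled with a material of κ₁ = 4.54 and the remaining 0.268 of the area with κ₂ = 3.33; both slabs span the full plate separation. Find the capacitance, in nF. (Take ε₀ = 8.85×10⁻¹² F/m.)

A = 111 cm² = 1.11×10⁻² m².
Side-by-side slabs ⇒ two capacitors in parallel, each spanning the full gap.
C₁ = κ₁ε₀A₁/d = 4.54 × 8.85×10⁻¹² × 8.13×10⁻³ / 1.23×10⁻⁴ = 2.65×10⁻⁹ F.
C₂ = κ₂ε₀A₂/d = 3.33 × 8.85×10⁻¹² × 2.97×10⁻³ / 1.23×10⁻⁴ = 7.13×10⁻¹⁰ F.
C = C₁ + C₂ = 3.37×10⁻⁹ F.

3.37 nF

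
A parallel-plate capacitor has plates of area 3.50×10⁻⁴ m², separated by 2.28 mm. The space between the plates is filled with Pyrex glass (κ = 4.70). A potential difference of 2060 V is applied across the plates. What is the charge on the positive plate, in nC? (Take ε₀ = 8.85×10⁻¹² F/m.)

13.2 nC

C = κε₀A/d = 4.70 × 8.85×10⁻¹² × 3.50×10⁻⁴ / 2.28×10⁻³ = 6.39×10⁻¹² F.
Q = CV = 6.39×10⁻¹² × 2060 = 1.32×10⁻⁸ C.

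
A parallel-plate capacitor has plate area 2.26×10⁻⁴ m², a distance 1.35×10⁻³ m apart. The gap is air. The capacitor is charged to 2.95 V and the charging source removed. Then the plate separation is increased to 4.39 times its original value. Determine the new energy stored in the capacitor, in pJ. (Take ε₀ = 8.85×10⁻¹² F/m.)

28.3 pJ

Initially C₁ = ε₀A/d = 8.85×10⁻¹² × 2.26×10⁻⁴ / 1.35×10⁻³ = 1.48×10⁻¹² F.
U₁ = 6.45×10⁻¹² J.
Isolated ⇒ Q is held fixed. C₂ = 0.228 C₁ and U = Q²/(2C), so U₂/U₁ = C₁/C₂ = 4.39.
U₂ = 4.39 × 6.45×10⁻¹² = 2.83×10⁻¹¹ J.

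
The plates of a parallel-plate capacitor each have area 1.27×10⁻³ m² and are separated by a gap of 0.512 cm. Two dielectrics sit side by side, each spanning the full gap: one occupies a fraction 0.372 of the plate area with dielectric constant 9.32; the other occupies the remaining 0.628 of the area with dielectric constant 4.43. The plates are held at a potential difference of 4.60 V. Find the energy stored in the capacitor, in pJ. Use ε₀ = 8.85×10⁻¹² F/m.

U ≈ 145 pJ

Side-by-side slabs ⇒ two capacitors in parallel, each spanning the full gap.
C₁ = κ₁ε₀A₁/d = 9.32 × 8.85×10⁻¹² × 4.72×10⁻⁴ / 5.12×10⁻³ = 7.61×10⁻¹² F.
C₂ = κ₂ε₀A₂/d = 4.43 × 8.85×10⁻¹² × 7.98×10⁻⁴ / 5.12×10⁻³ = 6.11×10⁻¹² F.
C = C₁ + C₂ = 1.37×10⁻¹¹ F.
U = ½CV² = ½ × 1.37×10⁻¹¹ × (4.60)² = 1.45×10⁻¹⁰ J.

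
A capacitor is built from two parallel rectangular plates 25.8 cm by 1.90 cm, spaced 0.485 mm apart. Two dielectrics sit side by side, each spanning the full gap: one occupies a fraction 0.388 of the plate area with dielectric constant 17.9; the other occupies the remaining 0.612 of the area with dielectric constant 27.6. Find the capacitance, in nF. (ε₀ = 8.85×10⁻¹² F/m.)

A = 25.8 × 1.90 cm² = 4.90×10⁻³ m².
Side-by-side slabs ⇒ two capacitors in parallel, each spanning the full gap.
C₁ = κ₁ε₀A₁/d = 17.9 × 8.85×10⁻¹² × 1.90×10⁻³ / 4.85×10⁻⁴ = 6.21×10⁻¹⁰ F.
C₂ = κ₂ε₀A₂/d = 27.6 × 8.85×10⁻¹² × 3.00×10⁻³ / 4.85×10⁻⁴ = 1.51×10⁻⁹ F.
C = C₁ + C₂ = 2.13×10⁻⁹ F.

C ≈ 2.13 nF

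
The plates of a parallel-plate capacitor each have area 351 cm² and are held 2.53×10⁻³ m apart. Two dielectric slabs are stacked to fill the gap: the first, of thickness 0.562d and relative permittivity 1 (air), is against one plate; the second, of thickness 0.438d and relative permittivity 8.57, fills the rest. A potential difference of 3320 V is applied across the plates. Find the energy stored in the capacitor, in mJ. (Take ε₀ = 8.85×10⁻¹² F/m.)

1.10 mJ

A = 351 cm² = 3.51×10⁻² m².
Stacked slabs ⇒ two capacitors in series, each with the full plate area.
C₁ = κ₁ε₀A/d₁ = 1.00 × 8.85×10⁻¹² × 3.51×10⁻² / 1.42×10⁻³ = 2.18×10⁻¹⁰ F.
C₂ = κ₂ε₀A/d₂ = 8.57 × 8.85×10⁻¹² × 3.51×10⁻² / 1.11×10⁻³ = 2.40×10⁻⁹ F.
C = (1/C₁ + 1/C₂)⁻¹ = 2.00×10⁻¹⁰ F.
U = ½CV² = ½ × 2.00×10⁻¹⁰ × (3320)² = 1.10×10⁻³ J.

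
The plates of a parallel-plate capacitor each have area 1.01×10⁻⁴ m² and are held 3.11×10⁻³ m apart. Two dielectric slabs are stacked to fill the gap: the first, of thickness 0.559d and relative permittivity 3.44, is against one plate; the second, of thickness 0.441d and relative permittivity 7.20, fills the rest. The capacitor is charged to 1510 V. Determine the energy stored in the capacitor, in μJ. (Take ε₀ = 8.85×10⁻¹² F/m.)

Stacked slabs ⇒ two capacitors in series, each with the full plate area.
C₁ = κ₁ε₀A/d₁ = 3.44 × 8.85×10⁻¹² × 1.01×10⁻⁴ / 1.74×10⁻³ = 1.77×10⁻¹² F.
C₂ = κ₂ε₀A/d₂ = 7.20 × 8.85×10⁻¹² × 1.01×10⁻⁴ / 1.37×10⁻³ = 4.69×10⁻¹² F.
C = (1/C₁ + 1/C₂)⁻¹ = 1.28×10⁻¹² F.
U = ½CV² = ½ × 1.28×10⁻¹² × (1510)² = 1.46×10⁻⁶ J.

U ≈ 1.46 μJ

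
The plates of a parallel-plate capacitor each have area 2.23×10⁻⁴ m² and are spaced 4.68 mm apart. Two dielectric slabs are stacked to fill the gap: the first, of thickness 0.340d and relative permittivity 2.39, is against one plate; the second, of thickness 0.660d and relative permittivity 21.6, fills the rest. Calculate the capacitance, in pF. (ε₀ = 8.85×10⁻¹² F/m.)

2.44 pF

Stacked slabs ⇒ two capacitors in series, each with the full plate area.
C₁ = κ₁ε₀A/d₁ = 2.39 × 8.85×10⁻¹² × 2.23×10⁻⁴ / 1.59×10⁻³ = 2.96×10⁻¹² F.
C₂ = κ₂ε₀A/d₂ = 21.6 × 8.85×10⁻¹² × 2.23×10⁻⁴ / 3.09×10⁻³ = 1.38×10⁻¹¹ F.
C = (1/C₁ + 1/C₂)⁻¹ = 2.44×10⁻¹² F.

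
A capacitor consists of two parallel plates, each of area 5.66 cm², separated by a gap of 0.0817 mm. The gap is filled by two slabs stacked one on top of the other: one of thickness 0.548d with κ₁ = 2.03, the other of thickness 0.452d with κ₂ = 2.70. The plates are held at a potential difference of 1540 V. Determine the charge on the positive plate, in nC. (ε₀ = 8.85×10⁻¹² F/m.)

216 nC

A = 5.66 cm² = 5.66×10⁻⁴ m².
Stacked slabs ⇒ two capacitors in series, each with the full plate area.
C₁ = κ₁ε₀A/d₁ = 2.03 × 8.85×10⁻¹² × 5.66×10⁻⁴ / 4.48×10⁻⁵ = 2.27×10⁻¹⁰ F.
C₂ = κ₂ε₀A/d₂ = 2.70 × 8.85×10⁻¹² × 5.66×10⁻⁴ / 3.69×10⁻⁵ = 3.66×10⁻¹⁰ F.
C = (1/C₁ + 1/C₂)⁻¹ = 1.40×10⁻¹⁰ F.
Q = CV = 1.40×10⁻¹⁰ × 1540 = 2.16×10⁻⁷ C.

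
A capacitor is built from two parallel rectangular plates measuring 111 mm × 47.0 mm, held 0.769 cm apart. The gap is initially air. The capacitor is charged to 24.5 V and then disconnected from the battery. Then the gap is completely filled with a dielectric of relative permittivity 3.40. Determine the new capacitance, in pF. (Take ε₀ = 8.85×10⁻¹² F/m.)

A = 111 × 47.0 mm² = 5.22×10⁻³ m².
Initially C₁ = ε₀A/d = 8.85×10⁻¹² × 5.22×10⁻³ / 7.69×10⁻³ = 6.00×10⁻¹² F.
C = κε₀A/d scales with κ, so C₂/C₁ = κ = 3.40.
C₂ = 3.40 × 6.00×10⁻¹² = 2.04×10⁻¹¹ F.

20.4 pF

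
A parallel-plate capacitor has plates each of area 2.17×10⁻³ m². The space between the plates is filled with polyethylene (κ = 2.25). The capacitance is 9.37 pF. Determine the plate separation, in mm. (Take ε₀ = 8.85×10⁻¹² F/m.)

d = κε₀A/C = 2.25 × 8.85×10⁻¹² × 2.17×10⁻³ / 9.37×10⁻¹² = 4.61×10⁻³ m.

4.61 mm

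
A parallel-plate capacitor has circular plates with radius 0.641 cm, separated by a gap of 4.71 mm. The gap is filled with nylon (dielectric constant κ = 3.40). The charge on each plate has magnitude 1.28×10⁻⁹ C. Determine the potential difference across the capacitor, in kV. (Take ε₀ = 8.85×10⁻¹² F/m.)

A = π(0.641 cm)² = 1.29×10⁻⁴ m².
C = κε₀A/d = 3.40 × 8.85×10⁻¹² × 1.29×10⁻⁴ / 4.71×10⁻³ = 8.25×10⁻¹³ F.
V = Q/C = 1.28×10⁻⁹ / 8.25×10⁻¹³ = 1.55×10³ V.

1.55 kV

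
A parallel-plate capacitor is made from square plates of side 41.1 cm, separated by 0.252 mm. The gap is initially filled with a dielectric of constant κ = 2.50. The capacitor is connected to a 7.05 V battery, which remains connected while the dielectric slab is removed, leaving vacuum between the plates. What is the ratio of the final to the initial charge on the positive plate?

Battery connected ⇒ V is held fixed.
C₂ = 0.400 C₁ and Q = CV, so Q₂/Q₁ = C₂/C₁ = 0.400.

0.400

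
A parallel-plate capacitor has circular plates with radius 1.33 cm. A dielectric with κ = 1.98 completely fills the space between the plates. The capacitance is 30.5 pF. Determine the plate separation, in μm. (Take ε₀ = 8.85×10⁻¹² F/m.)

d ≈ 319 μm

A = π(1.33 cm)² = 5.56×10⁻⁴ m².
d = κε₀A/C = 1.98 × 8.85×10⁻¹² × 5.56×10⁻⁴ / 3.05×10⁻¹¹ = 3.19×10⁻⁴ m.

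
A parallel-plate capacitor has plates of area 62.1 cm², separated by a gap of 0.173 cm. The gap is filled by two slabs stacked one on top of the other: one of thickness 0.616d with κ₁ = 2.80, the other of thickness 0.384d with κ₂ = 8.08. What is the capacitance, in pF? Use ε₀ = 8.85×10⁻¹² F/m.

C ≈ 119 pF

A = 62.1 cm² = 6.21×10⁻³ m².
Stacked slabs ⇒ two capacitors in series, each with the full plate area.
C₁ = κ₁ε₀A/d₁ = 2.80 × 8.85×10⁻¹² × 6.21×10⁻³ / 1.07×10⁻³ = 1.44×10⁻¹⁰ F.
C₂ = κ₂ε₀A/d₂ = 8.08 × 8.85×10⁻¹² × 6.21×10⁻³ / 6.64×10⁻⁴ = 6.68×10⁻¹⁰ F.
C = (1/C₁ + 1/C₂)⁻¹ = 1.19×10⁻¹⁰ F.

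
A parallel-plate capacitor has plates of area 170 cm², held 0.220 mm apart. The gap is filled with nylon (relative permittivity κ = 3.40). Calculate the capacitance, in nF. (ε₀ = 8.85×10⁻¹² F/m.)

A = 170 cm² = 1.70×10⁻² m².
C = κε₀A/d = 3.40 × 8.85×10⁻¹² × 1.70×10⁻² / 2.20×10⁻⁴ = 2.33×10⁻⁹ F.

2.33 nF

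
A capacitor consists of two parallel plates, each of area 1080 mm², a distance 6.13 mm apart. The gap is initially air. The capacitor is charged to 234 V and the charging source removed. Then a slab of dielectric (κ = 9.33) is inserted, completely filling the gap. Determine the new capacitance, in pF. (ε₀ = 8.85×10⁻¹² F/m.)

A = 1080 mm² = 1.08×10⁻³ m².
Initially C₁ = ε₀A/d = 8.85×10⁻¹² × 1.08×10⁻³ / 6.13×10⁻³ = 1.56×10⁻¹² F.
C = κε₀A/d scales with κ, so C₂/C₁ = κ = 9.33.
C₂ = 9.33 × 1.56×10⁻¹² = 1.45×10⁻¹¹ F.

C ≈ 14.5 pF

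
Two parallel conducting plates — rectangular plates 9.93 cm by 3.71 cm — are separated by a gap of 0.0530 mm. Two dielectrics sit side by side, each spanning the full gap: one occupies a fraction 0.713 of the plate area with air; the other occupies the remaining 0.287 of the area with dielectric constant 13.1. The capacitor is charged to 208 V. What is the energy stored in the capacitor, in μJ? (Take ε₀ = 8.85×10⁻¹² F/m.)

U ≈ 59.5 μJ

A = 9.93 × 3.71 cm² = 3.68×10⁻³ m².
Side-by-side slabs ⇒ two capacitors in parallel, each spanning the full gap.
C₁ = κ₁ε₀A₁/d = 1.00 × 8.85×10⁻¹² × 2.63×10⁻³ / 5.30×10⁻⁵ = 4.39×10⁻¹⁰ F.
C₂ = κ₂ε₀A₂/d = 13.1 × 8.85×10⁻¹² × 1.06×10⁻³ / 5.30×10⁻⁵ = 2.31×10⁻⁹ F.
C = C₁ + C₂ = 2.75×10⁻⁹ F.
U = ½CV² = ½ × 2.75×10⁻⁹ × (208)² = 5.95×10⁻⁵ J.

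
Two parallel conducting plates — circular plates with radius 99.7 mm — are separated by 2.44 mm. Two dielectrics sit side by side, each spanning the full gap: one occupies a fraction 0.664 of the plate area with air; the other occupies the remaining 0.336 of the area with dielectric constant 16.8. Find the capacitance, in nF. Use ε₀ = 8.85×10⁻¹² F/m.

A = π(99.7 mm)² = 3.12×10⁻² m².
Side-by-side slabs ⇒ two capacitors in parallel, each spanning the full gap.
C₁ = κ₁ε₀A₁/d = 1.00 × 8.85×10⁻¹² × 2.07×10⁻² / 2.44×10⁻³ = 7.52×10⁻¹¹ F.
C₂ = κ₂ε₀A₂/d = 16.8 × 8.85×10⁻¹² × 1.05×10⁻² / 2.44×10⁻³ = 6.39×10⁻¹⁰ F.
C = C₁ + C₂ = 7.15×10⁻¹⁰ F.

C ≈ 0.715 nF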